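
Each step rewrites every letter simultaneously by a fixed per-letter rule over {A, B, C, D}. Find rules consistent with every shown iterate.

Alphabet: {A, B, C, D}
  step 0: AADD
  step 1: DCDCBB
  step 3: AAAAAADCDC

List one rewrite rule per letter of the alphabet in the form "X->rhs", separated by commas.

A->DC, B->A, C->BB, D->B

  step 0 ⇒ step 1: AADD ⇒ DC·DC·B·B
    A ↦ DC
    D ↦ B
    B ↦ A  (constrained at step 1)
    C ↦ BB  (constrained at step 1)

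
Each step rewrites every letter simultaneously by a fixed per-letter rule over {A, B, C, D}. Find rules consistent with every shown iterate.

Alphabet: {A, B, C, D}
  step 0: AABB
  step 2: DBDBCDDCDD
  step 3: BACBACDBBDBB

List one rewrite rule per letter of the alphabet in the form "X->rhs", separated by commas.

  step 2 ⇒ step 3: DBDBCDDCDD ⇒ B·AC·B·AC·D·B·B·D·B·B
    B ↦ AC
    C ↦ D
    D ↦ B
    A ↦ CD  (constrained at step 0)

A->CD, B->AC, C->D, D->B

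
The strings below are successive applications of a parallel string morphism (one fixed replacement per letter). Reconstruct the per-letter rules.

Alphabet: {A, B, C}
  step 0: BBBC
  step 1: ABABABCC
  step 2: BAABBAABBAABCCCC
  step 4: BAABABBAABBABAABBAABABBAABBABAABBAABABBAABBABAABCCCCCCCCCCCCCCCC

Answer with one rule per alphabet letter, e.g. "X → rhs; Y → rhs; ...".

  step 1 ⇒ step 2: ABABABCC ⇒ BA·AB·BA·AB·BA·AB·CC·CC
    A ↦ BA
    B ↦ AB
    C ↦ CC

A->BA, B->AB, C->CC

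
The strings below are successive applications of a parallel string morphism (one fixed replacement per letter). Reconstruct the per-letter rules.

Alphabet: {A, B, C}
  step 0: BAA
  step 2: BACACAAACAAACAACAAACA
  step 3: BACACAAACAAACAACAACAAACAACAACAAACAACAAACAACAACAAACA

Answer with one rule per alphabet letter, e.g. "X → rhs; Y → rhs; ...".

  step 2 ⇒ step 3: BACACAAACAAACAACAAACA ⇒ BAC·ACA·A·ACA·A·ACA·ACA·ACA·A·ACA·ACA·ACA·A·ACA·ACA·A·ACA·ACA·ACA·A·ACA
    A ↦ ACA
    B ↦ BAC
    C ↦ A

A->ACA, B->BAC, C->A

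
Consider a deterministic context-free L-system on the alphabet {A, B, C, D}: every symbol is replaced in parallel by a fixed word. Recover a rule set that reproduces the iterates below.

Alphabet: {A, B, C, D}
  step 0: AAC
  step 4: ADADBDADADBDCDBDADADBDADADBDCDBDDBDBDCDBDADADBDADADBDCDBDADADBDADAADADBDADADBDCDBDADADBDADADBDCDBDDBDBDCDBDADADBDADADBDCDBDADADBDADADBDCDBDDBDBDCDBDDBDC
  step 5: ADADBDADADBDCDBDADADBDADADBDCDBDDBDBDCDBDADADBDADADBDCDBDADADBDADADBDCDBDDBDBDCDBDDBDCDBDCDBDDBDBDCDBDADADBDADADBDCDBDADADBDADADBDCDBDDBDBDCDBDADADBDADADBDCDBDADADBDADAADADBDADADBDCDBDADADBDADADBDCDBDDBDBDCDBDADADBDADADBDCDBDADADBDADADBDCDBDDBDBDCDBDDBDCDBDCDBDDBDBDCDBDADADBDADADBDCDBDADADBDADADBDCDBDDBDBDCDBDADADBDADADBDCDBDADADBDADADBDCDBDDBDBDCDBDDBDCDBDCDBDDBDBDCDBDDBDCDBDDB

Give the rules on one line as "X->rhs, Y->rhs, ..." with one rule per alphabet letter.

  step 4 ⇒ step 5: ADADBDADADBDCDBDADADBDADADBDCDBDDBDBDCDBDADADBDADADBDCDBDADADBDADAADADBDADADBDCDBDADADBDADADBDCDBDDBDBDCDBDADADBDADADBDCDBDADADBDADADBDCDBDDBDBDCDBDDBDC ⇒ ADA·DBD·ADA·DBD·C·DBD·ADA·DBD·ADA·DBD·C·DBD·DB·DBD·C·DBD·ADA·DBD·ADA·DBD·C·DBD·ADA·DBD·ADA·DBD·C·DBD·DB·DBD·C·DBD·DBD·C·DBD·C·DBD·DB·DBD·C·DBD·ADA·DBD·ADA·DBD·C·DBD·ADA·DBD·ADA·DBD·C·DBD·DB·DBD·C·DBD·ADA·DBD·ADA·DBD·C·DBD·ADA·DBD·ADA·ADA·DBD·ADA·DBD·C·DBD·ADA·DBD·ADA·DBD·C·DBD·DB·DBD·C·DBD·ADA·DBD·ADA·DBD·C·DBD·ADA·DBD·ADA·DBD·C·DBD·DB·DBD·C·DBD·DBD·C·DBD·C·DBD·DB·DBD·C·DBD·ADA·DBD·ADA·DBD·C·DBD·ADA·DBD·ADA·DBD·C·DBD·DB·DBD·C·DBD·ADA·DBD·ADA·DBD·C·DBD·ADA·DBD·ADA·DBD·C·DBD·DB·DBD·C·DBD·DBD·C·DBD·C·DBD·DB·DBD·C·DBD·DBD·C·DBD·DB
    A ↦ ADA
    B ↦ C
    C ↦ DB
    D ↦ DBD

A->ADA, B->C, C->DB, D->DBD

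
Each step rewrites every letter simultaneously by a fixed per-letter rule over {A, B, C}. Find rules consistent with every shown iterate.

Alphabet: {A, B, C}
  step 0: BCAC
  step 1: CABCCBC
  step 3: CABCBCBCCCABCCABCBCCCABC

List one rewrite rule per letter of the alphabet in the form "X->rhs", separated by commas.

  step 0 ⇒ step 1: BCAC ⇒ CA·BC·C·BC
    A ↦ C
    B ↦ CA
    C ↦ BC

A->C, B->CA, C->BC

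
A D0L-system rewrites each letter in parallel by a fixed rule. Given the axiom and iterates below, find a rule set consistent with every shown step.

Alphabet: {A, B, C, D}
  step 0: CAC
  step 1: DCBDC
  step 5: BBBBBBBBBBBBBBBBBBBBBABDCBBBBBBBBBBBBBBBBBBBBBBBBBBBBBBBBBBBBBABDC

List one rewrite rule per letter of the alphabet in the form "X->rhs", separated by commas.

A->B, B->BB, C->DC, D->AB

  step 0 ⇒ step 1: CAC ⇒ DC·B·DC
    A ↦ B
    C ↦ DC
    B ↦ BB  (constrained at step 1)
    D ↦ AB  (constrained at step 1)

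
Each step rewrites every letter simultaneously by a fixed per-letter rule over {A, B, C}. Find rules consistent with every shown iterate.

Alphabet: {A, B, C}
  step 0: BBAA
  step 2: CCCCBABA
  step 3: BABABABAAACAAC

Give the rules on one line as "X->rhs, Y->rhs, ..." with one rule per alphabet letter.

A->C, B->AA, C->BA

  step 2 ⇒ step 3: CCCCBABA ⇒ BA·BA·BA·BA·AA·C·AA·C
    A ↦ C
    B ↦ AA
    C ↦ BA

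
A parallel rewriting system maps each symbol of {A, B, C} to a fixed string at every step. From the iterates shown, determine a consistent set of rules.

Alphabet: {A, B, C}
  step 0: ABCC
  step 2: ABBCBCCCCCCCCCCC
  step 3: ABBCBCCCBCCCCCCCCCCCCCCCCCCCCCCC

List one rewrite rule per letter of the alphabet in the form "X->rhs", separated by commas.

A->AB, B->BC, C->CC

  step 2 ⇒ step 3: ABBCBCCCCCCCCCCC ⇒ AB·BC·BC·CC·BC·CC·CC·CC·CC·CC·CC·CC·CC·CC·CC·CC
    A ↦ AB
    B ↦ BC
    C ↦ CC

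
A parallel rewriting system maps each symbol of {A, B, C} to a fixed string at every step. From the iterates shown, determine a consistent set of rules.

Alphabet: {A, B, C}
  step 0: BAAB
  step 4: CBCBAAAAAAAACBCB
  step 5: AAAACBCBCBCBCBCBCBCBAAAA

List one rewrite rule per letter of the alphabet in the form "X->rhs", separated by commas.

A->CB, B->A, C->A

  step 4 ⇒ step 5: CBCBAAAAAAAACBCB ⇒ A·A·A·A·CB·CB·CB·CB·CB·CB·CB·CB·A·A·A·A
    A ↦ CB
    B ↦ A
    C ↦ A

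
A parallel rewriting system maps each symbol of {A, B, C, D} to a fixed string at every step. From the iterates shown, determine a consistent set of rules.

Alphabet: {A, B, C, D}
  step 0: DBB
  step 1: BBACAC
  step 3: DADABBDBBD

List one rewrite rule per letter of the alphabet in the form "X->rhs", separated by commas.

A->D, B->AC, C->A, D->BB

  step 0 ⇒ step 1: DBB ⇒ BB·AC·AC
    B ↦ AC
    D ↦ BB
    A ↦ D  (constrained at step 1)
    C ↦ A  (constrained at step 1)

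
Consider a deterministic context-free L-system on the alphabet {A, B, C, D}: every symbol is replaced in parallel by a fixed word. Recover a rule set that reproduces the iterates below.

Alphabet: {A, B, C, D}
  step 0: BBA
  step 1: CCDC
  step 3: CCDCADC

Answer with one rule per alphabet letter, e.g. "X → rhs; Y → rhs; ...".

  step 0 ⇒ step 1: BBA ⇒ C·C·DC
    A ↦ DC
    B ↦ C
    C ↦ B  (constrained at step 1)
    D ↦ AD  (constrained at step 1)

A->DC, B->C, C->B, D->AD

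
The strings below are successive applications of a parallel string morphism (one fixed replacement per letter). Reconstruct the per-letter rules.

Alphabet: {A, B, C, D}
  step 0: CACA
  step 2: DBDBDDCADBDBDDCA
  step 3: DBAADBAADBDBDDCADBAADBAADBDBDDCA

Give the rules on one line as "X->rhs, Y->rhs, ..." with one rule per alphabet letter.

A->CA, B->AA, C->DD, D->DB

  step 2 ⇒ step 3: DBDBDDCADBDBDDCA ⇒ DB·AA·DB·AA·DB·DB·DD·CA·DB·AA·DB·AA·DB·DB·DD·CA
    A ↦ CA
    B ↦ AA
    C ↦ DD
    D ↦ DB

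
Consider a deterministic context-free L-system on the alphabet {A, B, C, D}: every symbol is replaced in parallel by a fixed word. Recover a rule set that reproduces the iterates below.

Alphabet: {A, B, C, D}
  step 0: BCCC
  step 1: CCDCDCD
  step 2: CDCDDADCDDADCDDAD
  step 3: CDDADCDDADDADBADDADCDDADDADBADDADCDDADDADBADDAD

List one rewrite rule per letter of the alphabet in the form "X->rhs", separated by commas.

A->BAD, B->C, C->CD, D->DAD

  step 2 ⇒ step 3: CDCDDADCDDADCDDAD ⇒ CD·DAD·CD·DAD·DAD·BAD·DAD·CD·DAD·DAD·BAD·DAD·CD·DAD·DAD·BAD·DAD
    A ↦ BAD
    C ↦ CD
    D ↦ DAD
  step 0 ⇒ step 1: BCCC ⇒ C·CD·CD·CD
    B ↦ C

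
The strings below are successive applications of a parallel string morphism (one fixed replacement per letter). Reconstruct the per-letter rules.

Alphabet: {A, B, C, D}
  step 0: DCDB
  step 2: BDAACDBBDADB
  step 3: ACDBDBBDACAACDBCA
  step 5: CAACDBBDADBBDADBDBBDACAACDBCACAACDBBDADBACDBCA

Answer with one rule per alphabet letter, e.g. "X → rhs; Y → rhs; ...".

A->DB, B->A, C->BDA, D->C

  step 2 ⇒ step 3: BDAACDBBDADB ⇒ A·C·DB·DB·BDA·C·A·A·C·DB·C·A
    A ↦ DB
    B ↦ A
    C ↦ BDA
    D ↦ C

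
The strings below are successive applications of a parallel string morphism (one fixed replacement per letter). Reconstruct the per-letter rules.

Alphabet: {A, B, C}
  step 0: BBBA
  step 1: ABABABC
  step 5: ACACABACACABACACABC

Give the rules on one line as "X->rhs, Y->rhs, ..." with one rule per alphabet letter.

A->C, B->AB, C->A

  step 0 ⇒ step 1: BBBA ⇒ AB·AB·AB·C
    A ↦ C
    B ↦ AB
    C ↦ A  (constrained at step 1)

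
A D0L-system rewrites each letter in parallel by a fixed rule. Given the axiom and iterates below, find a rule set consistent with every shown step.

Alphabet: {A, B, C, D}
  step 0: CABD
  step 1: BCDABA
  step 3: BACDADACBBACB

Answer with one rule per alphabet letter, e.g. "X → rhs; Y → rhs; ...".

  step 0 ⇒ step 1: CABD ⇒ B·C·DA·BA
    A ↦ C
    B ↦ DA
    C ↦ B
    D ↦ BA

A->C, B->DA, C->B, D->BA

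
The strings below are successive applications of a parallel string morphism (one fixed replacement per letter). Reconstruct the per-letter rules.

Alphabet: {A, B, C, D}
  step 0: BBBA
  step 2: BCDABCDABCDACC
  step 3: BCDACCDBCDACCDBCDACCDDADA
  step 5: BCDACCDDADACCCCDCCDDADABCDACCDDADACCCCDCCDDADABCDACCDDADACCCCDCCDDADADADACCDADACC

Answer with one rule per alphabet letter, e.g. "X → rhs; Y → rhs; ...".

  step 2 ⇒ step 3: BCDABCDABCDACC ⇒ BC·DA·CC·D·BC·DA·CC·D·BC·DA·CC·D·DA·DA
    A ↦ D
    B ↦ BC
    C ↦ DA
    D ↦ CC

A->D, B->BC, C->DA, D->CC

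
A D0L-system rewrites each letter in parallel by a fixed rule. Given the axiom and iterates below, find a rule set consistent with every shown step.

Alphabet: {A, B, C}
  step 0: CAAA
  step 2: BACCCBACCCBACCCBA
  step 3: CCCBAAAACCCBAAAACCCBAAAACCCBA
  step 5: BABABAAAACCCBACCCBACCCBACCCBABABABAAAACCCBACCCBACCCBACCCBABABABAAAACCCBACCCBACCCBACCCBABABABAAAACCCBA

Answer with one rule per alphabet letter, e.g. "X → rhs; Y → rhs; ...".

  step 2 ⇒ step 3: BACCCBACCCBACCCBA ⇒ CCC·BA·A·A·A·CCC·BA·A·A·A·CCC·BA·A·A·A·CCC·BA
    A ↦ BA
    B ↦ CCC
    C ↦ A

A->BA, B->CCC, C->A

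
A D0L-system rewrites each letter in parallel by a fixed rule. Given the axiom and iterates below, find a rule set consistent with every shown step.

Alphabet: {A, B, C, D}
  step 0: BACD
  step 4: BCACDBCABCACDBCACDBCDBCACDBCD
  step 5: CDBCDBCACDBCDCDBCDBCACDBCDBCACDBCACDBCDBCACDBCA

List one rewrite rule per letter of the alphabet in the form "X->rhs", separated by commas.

A->CD, B->CD, C->B, D->CA

  step 4 ⇒ step 5: BCACDBCABCACDBCACDBCDBCACDBCD ⇒ CD·B·CD·B·CA·CD·B·CD·CD·B·CD·B·CA·CD·B·CD·B·CA·CD·B·CA·CD·B·CD·B·CA·CD·B·CA
    A ↦ CD
    B ↦ CD
    C ↦ B
    D ↦ CA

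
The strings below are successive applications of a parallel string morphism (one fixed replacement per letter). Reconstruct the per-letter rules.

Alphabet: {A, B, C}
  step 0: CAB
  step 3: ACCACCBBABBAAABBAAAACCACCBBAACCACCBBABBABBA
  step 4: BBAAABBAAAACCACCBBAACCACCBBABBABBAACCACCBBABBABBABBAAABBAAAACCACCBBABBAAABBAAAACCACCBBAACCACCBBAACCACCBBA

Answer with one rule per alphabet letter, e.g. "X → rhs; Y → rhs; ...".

  step 3 ⇒ step 4: ACCACCBBABBAAABBAAAACCACCBBAACCACCBBABBABBA ⇒ BBA·A·A·BBA·A·A·ACC·ACC·BBA·ACC·ACC·BBA·BBA·BBA·ACC·ACC·BBA·BBA·BBA·BBA·A·A·BBA·A·A·ACC·ACC·BBA·BBA·A·A·BBA·A·A·ACC·ACC·BBA·ACC·ACC·BBA·ACC·ACC·BBA
    A ↦ BBA
    B ↦ ACC
    C ↦ A

A->BBA, B->ACC, C->A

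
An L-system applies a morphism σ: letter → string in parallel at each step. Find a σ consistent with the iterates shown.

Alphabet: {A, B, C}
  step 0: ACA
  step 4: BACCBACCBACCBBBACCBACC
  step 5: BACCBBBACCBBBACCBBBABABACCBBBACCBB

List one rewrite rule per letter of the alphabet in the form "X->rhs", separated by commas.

  step 4 ⇒ step 5: BACCBACCBACCBBBACCBACC ⇒ BA·CC·B·B·BA·CC·B·B·BA·CC·B·B·BA·BA·BA·CC·B·B·BA·CC·B·B
    A ↦ CC
    B ↦ BA
    C ↦ B

A->CC, B->BA, C->B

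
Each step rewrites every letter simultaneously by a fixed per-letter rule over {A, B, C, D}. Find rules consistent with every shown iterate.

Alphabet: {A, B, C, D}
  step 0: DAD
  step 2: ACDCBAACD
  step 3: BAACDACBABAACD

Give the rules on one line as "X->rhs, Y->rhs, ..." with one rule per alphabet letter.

A->BA, B->C, C->A, D->CD

  step 2 ⇒ step 3: ACDCBAACD ⇒ BA·A·CD·A·C·BA·BA·A·CD
    A ↦ BA
    B ↦ C
    C ↦ A
    D ↦ CD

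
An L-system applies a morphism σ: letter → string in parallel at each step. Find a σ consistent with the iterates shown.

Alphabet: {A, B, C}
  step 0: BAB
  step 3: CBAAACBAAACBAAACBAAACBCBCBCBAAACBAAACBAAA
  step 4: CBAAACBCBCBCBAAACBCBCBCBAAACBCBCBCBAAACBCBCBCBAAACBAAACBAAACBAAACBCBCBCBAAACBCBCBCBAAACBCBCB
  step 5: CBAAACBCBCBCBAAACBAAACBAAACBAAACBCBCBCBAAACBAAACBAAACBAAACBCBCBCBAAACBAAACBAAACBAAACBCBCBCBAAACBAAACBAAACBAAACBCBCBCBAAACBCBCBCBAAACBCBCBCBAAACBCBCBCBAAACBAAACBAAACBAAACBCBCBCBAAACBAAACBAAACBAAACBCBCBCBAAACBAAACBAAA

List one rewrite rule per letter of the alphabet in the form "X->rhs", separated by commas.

  step 4 ⇒ step 5: CBAAACBCBCBCBAAACBCBCBCBAAACBCBCBCBAAACBCBCBCBAAACBAAACBAAACBAAACBCBCBCBAAACBCBCBCBAAACBCBCB ⇒ CB·AAA·CB·CB·CB·CB·AAA·CB·AAA·CB·AAA·CB·AAA·CB·CB·CB·CB·AAA·CB·AAA·CB·AAA·CB·AAA·CB·CB·CB·CB·AAA·CB·AAA·CB·AAA·CB·AAA·CB·CB·CB·CB·AAA·CB·AAA·CB·AAA·CB·AAA·CB·CB·CB·CB·AAA·CB·CB·CB·CB·AAA·CB·CB·CB·CB·AAA·CB·CB·CB·CB·AAA·CB·AAA·CB·AAA·CB·AAA·CB·CB·CB·CB·AAA·CB·AAA·CB·AAA·CB·AAA·CB·CB·CB·CB·AAA·CB·AAA·CB·AAA
    A ↦ CB
    B ↦ AAA
    C ↦ CB

A->CB, B->AAA, C->CB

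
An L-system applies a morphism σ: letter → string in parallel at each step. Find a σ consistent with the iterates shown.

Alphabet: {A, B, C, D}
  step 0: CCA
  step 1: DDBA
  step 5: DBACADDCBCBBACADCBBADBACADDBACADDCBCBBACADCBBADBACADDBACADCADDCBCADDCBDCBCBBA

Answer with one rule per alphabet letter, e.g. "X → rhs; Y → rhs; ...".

A->BA, B->CB, C->D, D->CAD

  step 0 ⇒ step 1: CCA ⇒ D·D·BA
    A ↦ BA
    C ↦ D
    B ↦ CB  (constrained at step 1)
    D ↦ CAD  (constrained at step 1)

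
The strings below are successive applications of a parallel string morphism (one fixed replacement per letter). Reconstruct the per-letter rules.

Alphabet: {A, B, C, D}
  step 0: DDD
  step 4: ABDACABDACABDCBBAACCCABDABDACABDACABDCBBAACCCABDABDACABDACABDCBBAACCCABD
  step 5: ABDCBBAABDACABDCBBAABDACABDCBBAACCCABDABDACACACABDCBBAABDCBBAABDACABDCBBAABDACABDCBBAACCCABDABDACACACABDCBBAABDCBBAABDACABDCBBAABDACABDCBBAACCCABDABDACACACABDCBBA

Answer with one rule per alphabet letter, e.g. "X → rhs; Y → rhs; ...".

A->ABD, B->C, C->AC, D->BBA

  step 4 ⇒ step 5: ABDACABDACABDCBBAACCCABDABDACABDACABDCBBAACCCABDABDACABDACABDCBBAACCCABD ⇒ ABD·C·BBA·ABD·AC·ABD·C·BBA·ABD·AC·ABD·C·BBA·AC·C·C·ABD·ABD·AC·AC·AC·ABD·C·BBA·ABD·C·BBA·ABD·AC·ABD·C·BBA·ABD·AC·ABD·C·BBA·AC·C·C·ABD·ABD·AC·AC·AC·ABD·C·BBA·ABD·C·BBA·ABD·AC·ABD·C·BBA·ABD·AC·ABD·C·BBA·AC·C·C·ABD·ABD·AC·AC·AC·ABD·C·BBA
    A ↦ ABD
    B ↦ C
    C ↦ AC
    D ↦ BBA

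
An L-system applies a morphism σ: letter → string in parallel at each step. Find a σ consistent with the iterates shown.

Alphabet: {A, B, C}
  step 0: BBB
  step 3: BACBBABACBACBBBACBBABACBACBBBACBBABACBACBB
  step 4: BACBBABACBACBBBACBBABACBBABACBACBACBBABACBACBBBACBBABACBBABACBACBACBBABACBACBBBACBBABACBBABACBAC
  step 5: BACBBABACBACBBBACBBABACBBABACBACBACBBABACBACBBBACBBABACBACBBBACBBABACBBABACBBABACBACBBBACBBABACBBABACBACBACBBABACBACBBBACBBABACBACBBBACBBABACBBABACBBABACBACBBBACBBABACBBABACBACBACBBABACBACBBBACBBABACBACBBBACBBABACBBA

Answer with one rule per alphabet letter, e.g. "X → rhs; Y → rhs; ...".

  step 4 ⇒ step 5: BACBBABACBACBBBACBBABACBBABACBACBACBBABACBACBBBACBBABACBBABACBACBACBBABACBACBBBACBBABACBBABACBAC ⇒ BAC·BB·A·BAC·BAC·BB·BAC·BB·A·BAC·BB·A·BAC·BAC·BAC·BB·A·BAC·BAC·BB·BAC·BB·A·BAC·BAC·BB·BAC·BB·A·BAC·BB·A·BAC·BB·A·BAC·BAC·BB·BAC·BB·A·BAC·BB·A·BAC·BAC·BAC·BB·A·BAC·BAC·BB·BAC·BB·A·BAC·BAC·BB·BAC·BB·A·BAC·BB·A·BAC·BB·A·BAC·BAC·BB·BAC·BB·A·BAC·BB·A·BAC·BAC·BAC·BB·A·BAC·BAC·BB·BAC·BB·A·BAC·BAC·BB·BAC·BB·A·BAC·BB·A
    A ↦ BB
    B ↦ BAC
    C ↦ A

A->BB, B->BAC, C->A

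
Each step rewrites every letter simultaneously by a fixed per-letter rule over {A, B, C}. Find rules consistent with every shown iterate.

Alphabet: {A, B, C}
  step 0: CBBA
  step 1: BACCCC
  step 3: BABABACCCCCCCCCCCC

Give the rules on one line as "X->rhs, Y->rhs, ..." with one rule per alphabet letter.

  step 0 ⇒ step 1: CBBA ⇒ BA·C·C·CC
    A ↦ CC
    B ↦ C
    C ↦ BA

A->CC, B->C, C->BA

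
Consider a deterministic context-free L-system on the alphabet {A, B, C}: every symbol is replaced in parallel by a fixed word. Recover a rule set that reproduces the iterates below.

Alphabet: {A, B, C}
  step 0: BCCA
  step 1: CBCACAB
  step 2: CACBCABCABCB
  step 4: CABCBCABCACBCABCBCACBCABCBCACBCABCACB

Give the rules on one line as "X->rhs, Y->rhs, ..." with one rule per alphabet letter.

A->B, B->CB, C->CA

  step 1 ⇒ step 2: CBCACAB ⇒ CA·CB·CA·B·CA·B·CB
    A ↦ B
    B ↦ CB
    C ↦ CA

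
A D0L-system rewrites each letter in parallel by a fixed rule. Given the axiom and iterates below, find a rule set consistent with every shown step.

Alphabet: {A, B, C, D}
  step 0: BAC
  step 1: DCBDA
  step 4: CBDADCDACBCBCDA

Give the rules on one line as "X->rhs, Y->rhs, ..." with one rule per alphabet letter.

A->B, B->DC, C->DA, D->C

  step 0 ⇒ step 1: BAC ⇒ DC·B·DA
    A ↦ B
    B ↦ DC
    C ↦ DA
    D ↦ C  (constrained at step 1)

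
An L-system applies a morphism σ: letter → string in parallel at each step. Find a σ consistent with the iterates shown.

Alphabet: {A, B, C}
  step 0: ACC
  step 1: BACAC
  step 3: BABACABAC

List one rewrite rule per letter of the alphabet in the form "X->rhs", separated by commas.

A->B, B->A, C->AC

  step 0 ⇒ step 1: ACC ⇒ B·AC·AC
    A ↦ B
    C ↦ AC
    B ↦ A  (constrained at step 1)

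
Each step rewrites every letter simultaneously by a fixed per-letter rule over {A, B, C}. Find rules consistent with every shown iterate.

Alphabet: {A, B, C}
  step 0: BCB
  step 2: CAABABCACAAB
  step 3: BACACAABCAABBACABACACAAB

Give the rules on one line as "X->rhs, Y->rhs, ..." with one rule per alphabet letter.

A->CA, B->AB, C->BA

  step 2 ⇒ step 3: CAABABCACAAB ⇒ BA·CA·CA·AB·CA·AB·BA·CA·BA·CA·CA·AB
    A ↦ CA
    B ↦ AB
    C ↦ BA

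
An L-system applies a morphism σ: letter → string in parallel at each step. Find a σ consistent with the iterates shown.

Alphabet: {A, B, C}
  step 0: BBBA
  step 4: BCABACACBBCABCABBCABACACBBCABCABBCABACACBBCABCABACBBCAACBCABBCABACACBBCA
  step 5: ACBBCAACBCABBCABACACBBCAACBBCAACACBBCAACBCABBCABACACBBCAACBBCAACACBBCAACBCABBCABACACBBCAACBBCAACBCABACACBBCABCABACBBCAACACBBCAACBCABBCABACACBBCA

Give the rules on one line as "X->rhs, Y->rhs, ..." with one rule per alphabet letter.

A->BCA, B->AC, C->B

  step 4 ⇒ step 5: BCABACACBBCABCABBCABACACBBCABCABBCABACACBBCABCABACBBCAACBCABBCABACACBBCA ⇒ AC·B·BCA·AC·BCA·B·BCA·B·AC·AC·B·BCA·AC·B·BCA·AC·AC·B·BCA·AC·BCA·B·BCA·B·AC·AC·B·BCA·AC·B·BCA·AC·AC·B·BCA·AC·BCA·B·BCA·B·AC·AC·B·BCA·AC·B·BCA·AC·BCA·B·AC·AC·B·BCA·BCA·B·AC·B·BCA·AC·AC·B·BCA·AC·BCA·B·BCA·B·AC·AC·B·BCA
    A ↦ BCA
    B ↦ AC
    C ↦ B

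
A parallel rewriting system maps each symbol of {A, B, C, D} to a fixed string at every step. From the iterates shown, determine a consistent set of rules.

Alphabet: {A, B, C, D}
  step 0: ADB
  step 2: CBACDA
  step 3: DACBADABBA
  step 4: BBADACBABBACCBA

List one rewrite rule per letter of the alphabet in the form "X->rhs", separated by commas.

A->BA, B->C, C->DA, D->B

  step 3 ⇒ step 4: DACBADABBA ⇒ B·BA·DA·C·BA·B·BA·C·C·BA
    A ↦ BA
    B ↦ C
    C ↦ DA
    D ↦ B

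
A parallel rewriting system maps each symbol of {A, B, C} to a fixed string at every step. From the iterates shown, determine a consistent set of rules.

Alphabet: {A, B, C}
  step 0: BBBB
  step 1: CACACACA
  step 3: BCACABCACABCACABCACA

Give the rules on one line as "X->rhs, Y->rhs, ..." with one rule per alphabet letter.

A->B, B->CA, C->AB

  step 0 ⇒ step 1: BBBB ⇒ CA·CA·CA·CA
    B ↦ CA
    A ↦ B  (constrained at step 1)
    C ↦ AB  (constrained at step 1)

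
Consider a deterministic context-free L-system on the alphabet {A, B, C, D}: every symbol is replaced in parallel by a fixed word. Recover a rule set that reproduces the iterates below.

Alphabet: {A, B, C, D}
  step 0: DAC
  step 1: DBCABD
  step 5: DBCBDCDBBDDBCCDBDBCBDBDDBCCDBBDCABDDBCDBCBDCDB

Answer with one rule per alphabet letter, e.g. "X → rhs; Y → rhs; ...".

  step 0 ⇒ step 1: DAC ⇒ DB·CA·BD
    A ↦ CA
    C ↦ BD
    D ↦ DB
    B ↦ C  (constrained at step 1)

A->CA, B->C, C->BD, D->DB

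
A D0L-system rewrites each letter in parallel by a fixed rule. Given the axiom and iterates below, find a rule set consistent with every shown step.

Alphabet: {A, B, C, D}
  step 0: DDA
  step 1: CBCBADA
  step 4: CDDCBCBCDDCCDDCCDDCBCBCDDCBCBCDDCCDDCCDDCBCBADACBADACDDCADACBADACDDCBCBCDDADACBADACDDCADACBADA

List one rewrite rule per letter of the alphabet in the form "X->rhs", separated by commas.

  step 0 ⇒ step 1: DDA ⇒ CB·CB·ADA
    A ↦ ADA
    D ↦ CB
    B ↦ C  (constrained at step 1)
    C ↦ CDD  (constrained at step 1)

A->ADA, B->C, C->CDD, D->CB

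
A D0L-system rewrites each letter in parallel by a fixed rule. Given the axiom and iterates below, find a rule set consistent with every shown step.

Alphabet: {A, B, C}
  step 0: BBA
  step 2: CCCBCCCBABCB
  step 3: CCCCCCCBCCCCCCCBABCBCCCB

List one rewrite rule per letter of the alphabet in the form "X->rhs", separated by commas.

A->AB, B->CB, C->CC

  step 2 ⇒ step 3: CCCBCCCBABCB ⇒ CC·CC·CC·CB·CC·CC·CC·CB·AB·CB·CC·CB
    A ↦ AB
    B ↦ CB
    C ↦ CC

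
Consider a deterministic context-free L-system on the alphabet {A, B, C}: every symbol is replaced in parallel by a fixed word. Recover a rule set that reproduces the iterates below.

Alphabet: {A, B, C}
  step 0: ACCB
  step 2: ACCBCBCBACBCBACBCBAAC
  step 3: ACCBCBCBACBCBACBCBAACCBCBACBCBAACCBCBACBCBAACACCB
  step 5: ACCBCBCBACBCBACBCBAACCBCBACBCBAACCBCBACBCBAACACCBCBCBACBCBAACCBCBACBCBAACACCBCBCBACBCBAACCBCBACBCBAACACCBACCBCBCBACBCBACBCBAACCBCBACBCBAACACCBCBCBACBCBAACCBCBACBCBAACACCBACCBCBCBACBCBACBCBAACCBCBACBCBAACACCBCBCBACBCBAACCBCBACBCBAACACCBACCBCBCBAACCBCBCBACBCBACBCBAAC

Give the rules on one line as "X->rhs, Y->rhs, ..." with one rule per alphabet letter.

A->AC, B->CBA, C->CB

  step 2 ⇒ step 3: ACCBCBCBACBCBACBCBAAC ⇒ AC·CB·CB·CBA·CB·CBA·CB·CBA·AC·CB·CBA·CB·CBA·AC·CB·CBA·CB·CBA·AC·AC·CB
    A ↦ AC
    B ↦ CBA
    C ↦ CB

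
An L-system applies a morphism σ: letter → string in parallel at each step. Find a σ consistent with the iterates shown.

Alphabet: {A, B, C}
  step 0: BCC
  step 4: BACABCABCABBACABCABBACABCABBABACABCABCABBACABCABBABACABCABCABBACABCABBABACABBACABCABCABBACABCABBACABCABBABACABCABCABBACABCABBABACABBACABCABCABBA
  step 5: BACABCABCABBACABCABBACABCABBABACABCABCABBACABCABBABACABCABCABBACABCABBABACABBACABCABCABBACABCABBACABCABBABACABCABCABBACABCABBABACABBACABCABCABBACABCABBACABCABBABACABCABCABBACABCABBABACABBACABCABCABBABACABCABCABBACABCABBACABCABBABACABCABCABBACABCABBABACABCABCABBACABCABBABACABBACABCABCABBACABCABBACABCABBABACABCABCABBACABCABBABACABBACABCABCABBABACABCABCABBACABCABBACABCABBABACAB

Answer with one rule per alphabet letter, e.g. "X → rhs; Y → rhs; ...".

A->CAB, B->BA, C->CAB

  step 4 ⇒ step 5: BACABCABCABBACABCABBACABCABBABACABCABCABBACABCABBABACABCABCABBACABCABBABACABBACABCABCABBACABCABBACABCABBABACABCABCABBACABCABBABACABBACABCABCABBA ⇒ BA·CAB·CAB·CAB·BA·CAB·CAB·BA·CAB·CAB·BA·BA·CAB·CAB·CAB·BA·CAB·CAB·BA·BA·CAB·CAB·CAB·BA·CAB·CAB·BA·BA·CAB·BA·CAB·CAB·CAB·BA·CAB·CAB·BA·CAB·CAB·BA·BA·CAB·CAB·CAB·BA·CAB·CAB·BA·BA·CAB·BA·CAB·CAB·CAB·BA·CAB·CAB·BA·CAB·CAB·BA·BA·CAB·CAB·CAB·BA·CAB·CAB·BA·BA·CAB·BA·CAB·CAB·CAB·BA·BA·CAB·CAB·CAB·BA·CAB·CAB·BA·CAB·CAB·BA·BA·CAB·CAB·CAB·BA·CAB·CAB·BA·BA·CAB·CAB·CAB·BA·CAB·CAB·BA·BA·CAB·BA·CAB·CAB·CAB·BA·CAB·CAB·BA·CAB·CAB·BA·BA·CAB·CAB·CAB·BA·CAB·CAB·BA·BA·CAB·BA·CAB·CAB·CAB·BA·BA·CAB·CAB·CAB·BA·CAB·CAB·BA·CAB·CAB·BA·BA·CAB
    A ↦ CAB
    B ↦ BA
    C ↦ CAB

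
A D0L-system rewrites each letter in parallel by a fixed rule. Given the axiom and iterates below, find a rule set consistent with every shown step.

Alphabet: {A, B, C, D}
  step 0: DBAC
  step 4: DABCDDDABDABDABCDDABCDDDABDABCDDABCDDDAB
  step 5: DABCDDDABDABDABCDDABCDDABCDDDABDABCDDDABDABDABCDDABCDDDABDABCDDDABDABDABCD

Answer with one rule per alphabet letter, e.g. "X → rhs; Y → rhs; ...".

A->C, B->D, C->D, D->DAB

  step 4 ⇒ step 5: DABCDDDABDABDABCDDABCDDDABDABCDDABCDDDAB ⇒ DAB·C·D·D·DAB·DAB·DAB·C·D·DAB·C·D·DAB·C·D·D·DAB·DAB·C·D·D·DAB·DAB·DAB·C·D·DAB·C·D·D·DAB·DAB·C·D·D·DAB·DAB·DAB·C·D
    A ↦ C
    B ↦ D
    C ↦ D
    D ↦ DAB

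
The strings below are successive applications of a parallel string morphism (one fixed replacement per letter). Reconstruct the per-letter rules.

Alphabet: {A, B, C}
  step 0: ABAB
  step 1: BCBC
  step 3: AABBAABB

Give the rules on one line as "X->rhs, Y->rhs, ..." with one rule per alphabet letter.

A->B, B->C, C->AA

  step 0 ⇒ step 1: ABAB ⇒ B·C·B·C
    A ↦ B
    B ↦ C
    C ↦ AA  (constrained at step 1)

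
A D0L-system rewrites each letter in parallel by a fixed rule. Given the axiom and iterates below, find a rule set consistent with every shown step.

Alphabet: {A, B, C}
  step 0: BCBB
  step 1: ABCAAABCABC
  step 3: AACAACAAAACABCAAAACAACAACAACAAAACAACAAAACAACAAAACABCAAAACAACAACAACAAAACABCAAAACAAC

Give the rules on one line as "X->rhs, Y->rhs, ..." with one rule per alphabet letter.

A->AAC, B->ABC, C->AA

  step 0 ⇒ step 1: BCBB ⇒ ABC·AA·ABC·ABC
    B ↦ ABC
    C ↦ AA
    A ↦ AAC  (constrained at step 1)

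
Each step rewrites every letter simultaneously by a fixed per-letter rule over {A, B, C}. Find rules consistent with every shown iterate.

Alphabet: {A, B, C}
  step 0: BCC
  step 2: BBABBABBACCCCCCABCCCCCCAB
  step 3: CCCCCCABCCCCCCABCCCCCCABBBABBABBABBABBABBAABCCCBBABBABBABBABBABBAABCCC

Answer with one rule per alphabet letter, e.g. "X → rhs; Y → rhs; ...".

  step 2 ⇒ step 3: BBABBABBACCCCCCABCCCCCCAB ⇒ CCC·CCC·AB·CCC·CCC·AB·CCC·CCC·AB·BBA·BBA·BBA·BBA·BBA·BBA·AB·CCC·BBA·BBA·BBA·BBA·BBA·BBA·AB·CCC
    A ↦ AB
    B ↦ CCC
    C ↦ BBA

A->AB, B->CCC, C->BBA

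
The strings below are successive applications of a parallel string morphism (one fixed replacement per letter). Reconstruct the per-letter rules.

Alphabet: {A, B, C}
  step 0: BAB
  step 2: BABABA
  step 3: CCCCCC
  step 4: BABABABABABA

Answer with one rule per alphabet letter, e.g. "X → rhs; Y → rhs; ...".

A->C, B->C, C->BA

  step 3 ⇒ step 4: CCCCCC ⇒ BA·BA·BA·BA·BA·BA
    C ↦ BA
  step 2 ⇒ step 3: BABABA ⇒ C·C·C·C·C·C
    A ↦ C
  step 2 ⇒ step 3: BABABA ⇒ C·C·C·C·C·C
    B ↦ C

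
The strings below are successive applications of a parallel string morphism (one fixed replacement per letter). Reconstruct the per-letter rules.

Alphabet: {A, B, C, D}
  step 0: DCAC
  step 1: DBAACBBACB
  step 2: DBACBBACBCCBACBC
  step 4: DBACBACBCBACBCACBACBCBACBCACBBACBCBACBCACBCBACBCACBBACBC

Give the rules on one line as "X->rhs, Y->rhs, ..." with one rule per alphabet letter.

  step 1 ⇒ step 2: DBAACBBACB ⇒ DBA·C·B·B·ACB·C·C·B·ACB·C
    A ↦ B
    B ↦ C
    C ↦ ACB
    D ↦ DBA

A->B, B->C, C->ACB, D->DBA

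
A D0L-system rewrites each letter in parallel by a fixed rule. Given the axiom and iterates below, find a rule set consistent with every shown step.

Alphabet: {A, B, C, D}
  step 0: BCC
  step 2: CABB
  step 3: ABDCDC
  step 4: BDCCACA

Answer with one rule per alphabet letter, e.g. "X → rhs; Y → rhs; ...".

A->B, B->DC, C->A, D->C

  step 3 ⇒ step 4: ABDCDC ⇒ B·DC·C·A·C·A
    A ↦ B
    B ↦ DC
    C ↦ A
    D ↦ C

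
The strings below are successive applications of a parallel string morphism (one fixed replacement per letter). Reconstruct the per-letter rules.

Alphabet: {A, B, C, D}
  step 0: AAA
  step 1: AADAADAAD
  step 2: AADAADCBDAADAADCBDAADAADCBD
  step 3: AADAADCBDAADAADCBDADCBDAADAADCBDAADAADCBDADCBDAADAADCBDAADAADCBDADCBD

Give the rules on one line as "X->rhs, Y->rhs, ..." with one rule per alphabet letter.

  step 2 ⇒ step 3: AADAADCBDAADAADCBDAADAADCBD ⇒ AAD·AAD·CBD·AAD·AAD·CBD·A·D·CBD·AAD·AAD·CBD·AAD·AAD·CBD·A·D·CBD·AAD·AAD·CBD·AAD·AAD·CBD·A·D·CBD
    A ↦ AAD
    B ↦ D
    C ↦ A
    D ↦ CBD

A->AAD, B->D, C->A, D->CBD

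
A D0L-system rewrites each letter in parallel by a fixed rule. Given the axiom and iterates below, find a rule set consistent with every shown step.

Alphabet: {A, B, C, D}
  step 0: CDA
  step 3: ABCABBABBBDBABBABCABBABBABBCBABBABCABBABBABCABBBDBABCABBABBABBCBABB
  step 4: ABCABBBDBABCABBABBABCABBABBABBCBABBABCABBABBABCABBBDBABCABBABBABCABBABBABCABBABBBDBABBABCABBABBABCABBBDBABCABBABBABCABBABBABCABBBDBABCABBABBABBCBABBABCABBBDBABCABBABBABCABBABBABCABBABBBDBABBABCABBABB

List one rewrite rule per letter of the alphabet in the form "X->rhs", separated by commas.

A->ABC, B->ABB, C->BDB, D->CB

  step 3 ⇒ step 4: ABCABBABBBDBABBABCABBABBABBCBABBABCABBABBABCABBBDBABCABBABBABBCBABB ⇒ ABC·ABB·BDB·ABC·ABB·ABB·ABC·ABB·ABB·ABB·CB·ABB·ABC·ABB·ABB·ABC·ABB·BDB·ABC·ABB·ABB·ABC·ABB·ABB·ABC·ABB·ABB·BDB·ABB·ABC·ABB·ABB·ABC·ABB·BDB·ABC·ABB·ABB·ABC·ABB·ABB·ABC·ABB·BDB·ABC·ABB·ABB·ABB·CB·ABB·ABC·ABB·BDB·ABC·ABB·ABB·ABC·ABB·ABB·ABC·ABB·ABB·BDB·ABB·ABC·ABB·ABB
    A ↦ ABC
    B ↦ ABB
    C ↦ BDB
    D ↦ CB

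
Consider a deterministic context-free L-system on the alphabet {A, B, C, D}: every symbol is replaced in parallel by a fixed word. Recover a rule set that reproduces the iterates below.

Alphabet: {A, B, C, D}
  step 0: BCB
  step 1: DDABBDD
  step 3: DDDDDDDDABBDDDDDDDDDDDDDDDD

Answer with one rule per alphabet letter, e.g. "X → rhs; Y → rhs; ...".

A->C, B->DD, C->ABB, D->DD

  step 0 ⇒ step 1: BCB ⇒ DD·ABB·DD
    B ↦ DD
    C ↦ ABB
    A ↦ C  (constrained at step 1)
    D ↦ DD  (constrained at step 1)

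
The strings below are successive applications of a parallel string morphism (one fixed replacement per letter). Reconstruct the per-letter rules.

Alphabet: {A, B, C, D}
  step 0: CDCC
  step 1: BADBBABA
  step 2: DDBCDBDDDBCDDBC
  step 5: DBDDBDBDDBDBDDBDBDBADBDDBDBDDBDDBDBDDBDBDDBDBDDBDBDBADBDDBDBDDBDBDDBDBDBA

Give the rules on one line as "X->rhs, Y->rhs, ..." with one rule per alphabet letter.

A->DBC, B->D, C->BA, D->DB

  step 1 ⇒ step 2: BADBBABA ⇒ D·DBC·DB·D·D·DBC·D·DBC
    A ↦ DBC
    B ↦ D
    D ↦ DB
  step 0 ⇒ step 1: CDCC ⇒ BA·DB·BA·BA
    C ↦ BA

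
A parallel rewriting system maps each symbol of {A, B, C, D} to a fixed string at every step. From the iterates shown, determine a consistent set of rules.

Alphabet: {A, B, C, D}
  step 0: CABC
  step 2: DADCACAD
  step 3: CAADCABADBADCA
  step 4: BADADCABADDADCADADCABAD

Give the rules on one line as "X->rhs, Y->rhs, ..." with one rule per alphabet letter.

  step 3 ⇒ step 4: CAADCABADBADCA ⇒ B·AD·AD·CA·B·AD·D·AD·CA·D·AD·CA·B·AD
    A ↦ AD
    B ↦ D
    C ↦ B
    D ↦ CA

A->AD, B->D, C->B, D->CA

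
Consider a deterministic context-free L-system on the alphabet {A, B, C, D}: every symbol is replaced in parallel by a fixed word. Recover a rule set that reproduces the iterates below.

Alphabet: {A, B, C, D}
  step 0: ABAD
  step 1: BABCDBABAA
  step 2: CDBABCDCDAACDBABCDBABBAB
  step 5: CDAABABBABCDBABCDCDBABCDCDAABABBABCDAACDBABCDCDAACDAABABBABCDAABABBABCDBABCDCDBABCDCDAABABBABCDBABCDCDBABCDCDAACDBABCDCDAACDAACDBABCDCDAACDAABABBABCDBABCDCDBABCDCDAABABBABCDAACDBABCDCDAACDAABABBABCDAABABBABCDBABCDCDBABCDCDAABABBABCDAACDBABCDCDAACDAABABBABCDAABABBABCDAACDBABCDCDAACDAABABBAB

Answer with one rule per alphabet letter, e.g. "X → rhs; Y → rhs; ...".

  step 1 ⇒ step 2: BABCDBABAA ⇒ CD·BAB·CD·CD·AA·CD·BAB·CD·BAB·BAB
    A ↦ BAB
    B ↦ CD
    C ↦ CD
    D ↦ AA

A->BAB, B->CD, C->CD, D->AA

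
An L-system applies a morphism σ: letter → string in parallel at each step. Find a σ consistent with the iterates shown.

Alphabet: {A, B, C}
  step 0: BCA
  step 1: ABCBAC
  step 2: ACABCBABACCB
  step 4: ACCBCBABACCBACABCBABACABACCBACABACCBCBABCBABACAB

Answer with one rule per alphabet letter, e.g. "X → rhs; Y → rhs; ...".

A->AC, B->AB, C->CB

  step 1 ⇒ step 2: ABCBAC ⇒ AC·AB·CB·AB·AC·CB
    A ↦ AC
    B ↦ AB
    C ↦ CB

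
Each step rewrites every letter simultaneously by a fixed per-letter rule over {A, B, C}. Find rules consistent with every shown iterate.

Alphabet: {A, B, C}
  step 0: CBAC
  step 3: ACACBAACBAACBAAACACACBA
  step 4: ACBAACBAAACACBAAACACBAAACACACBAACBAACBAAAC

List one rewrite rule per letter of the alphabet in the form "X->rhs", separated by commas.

  step 3 ⇒ step 4: ACACBAACBAACBAAACACACBA ⇒ AC·BA·AC·BA·A·AC·AC·BA·A·AC·AC·BA·A·AC·AC·AC·BA·AC·BA·AC·BA·A·AC
    A ↦ AC
    B ↦ A
    C ↦ BA

A->AC, B->A, C->BA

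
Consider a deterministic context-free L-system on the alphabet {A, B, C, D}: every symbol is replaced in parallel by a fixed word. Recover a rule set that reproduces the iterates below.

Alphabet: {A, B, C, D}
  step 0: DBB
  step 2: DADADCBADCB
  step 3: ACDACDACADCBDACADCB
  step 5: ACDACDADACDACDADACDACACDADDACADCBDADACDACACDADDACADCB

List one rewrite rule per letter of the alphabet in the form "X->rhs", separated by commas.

A->D, B->CB, C->AD, D->AC

  step 2 ⇒ step 3: DADADCBADCB ⇒ AC·D·AC·D·AC·AD·CB·D·AC·AD·CB
    A ↦ D
    B ↦ CB
    C ↦ AD
    D ↦ AC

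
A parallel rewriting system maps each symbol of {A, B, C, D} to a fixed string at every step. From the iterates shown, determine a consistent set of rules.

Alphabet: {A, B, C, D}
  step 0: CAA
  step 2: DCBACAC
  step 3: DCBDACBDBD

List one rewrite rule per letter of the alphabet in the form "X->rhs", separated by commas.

A->B, B->AC, C->D, D->DCB

  step 2 ⇒ step 3: DCBACAC ⇒ DCB·D·AC·B·D·B·D
    A ↦ B
    B ↦ AC
    C ↦ D
    D ↦ DCB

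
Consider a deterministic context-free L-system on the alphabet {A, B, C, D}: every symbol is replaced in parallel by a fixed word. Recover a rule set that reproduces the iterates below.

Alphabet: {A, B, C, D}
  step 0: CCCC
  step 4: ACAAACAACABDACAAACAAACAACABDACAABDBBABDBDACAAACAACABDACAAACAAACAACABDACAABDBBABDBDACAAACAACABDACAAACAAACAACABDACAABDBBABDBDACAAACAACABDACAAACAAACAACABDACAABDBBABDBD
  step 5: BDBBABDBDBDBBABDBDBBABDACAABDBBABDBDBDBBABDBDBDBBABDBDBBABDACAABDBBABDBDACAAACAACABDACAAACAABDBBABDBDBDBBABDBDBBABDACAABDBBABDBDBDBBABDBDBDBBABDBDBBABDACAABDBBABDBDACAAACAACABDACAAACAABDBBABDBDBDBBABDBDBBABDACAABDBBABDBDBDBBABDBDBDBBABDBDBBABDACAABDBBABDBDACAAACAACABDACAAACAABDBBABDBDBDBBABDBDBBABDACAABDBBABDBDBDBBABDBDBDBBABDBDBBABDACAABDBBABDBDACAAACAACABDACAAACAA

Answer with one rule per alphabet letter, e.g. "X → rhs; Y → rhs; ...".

  step 4 ⇒ step 5: ACAAACAACABDACAAACAAACAACABDACAABDBBABDBDACAAACAACABDACAAACAAACAACABDACAABDBBABDBDACAAACAACABDACAAACAAACAACABDACAABDBBABDBDACAAACAACABDACAAACAAACAACABDACAABDBBABDBD ⇒ BD·BBA·BD·BD·BD·BBA·BD·BD·BBA·BD·ACA·A·BD·BBA·BD·BD·BD·BBA·BD·BD·BD·BBA·BD·BD·BBA·BD·ACA·A·BD·BBA·BD·BD·ACA·A·ACA·ACA·BD·ACA·A·ACA·A·BD·BBA·BD·BD·BD·BBA·BD·BD·BBA·BD·ACA·A·BD·BBA·BD·BD·BD·BBA·BD·BD·BD·BBA·BD·BD·BBA·BD·ACA·A·BD·BBA·BD·BD·ACA·A·ACA·ACA·BD·ACA·A·ACA·A·BD·BBA·BD·BD·BD·BBA·BD·BD·BBA·BD·ACA·A·BD·BBA·BD·BD·BD·BBA·BD·BD·BD·BBA·BD·BD·BBA·BD·ACA·A·BD·BBA·BD·BD·ACA·A·ACA·ACA·BD·ACA·A·ACA·A·BD·BBA·BD·BD·BD·BBA·BD·BD·BBA·BD·ACA·A·BD·BBA·BD·BD·BD·BBA·BD·BD·BD·BBA·BD·BD·BBA·BD·ACA·A·BD·BBA·BD·BD·ACA·A·ACA·ACA·BD·ACA·A·ACA·A
    A ↦ BD
    B ↦ ACA
    C ↦ BBA
    D ↦ A

A->BD, B->ACA, C->BBA, D->A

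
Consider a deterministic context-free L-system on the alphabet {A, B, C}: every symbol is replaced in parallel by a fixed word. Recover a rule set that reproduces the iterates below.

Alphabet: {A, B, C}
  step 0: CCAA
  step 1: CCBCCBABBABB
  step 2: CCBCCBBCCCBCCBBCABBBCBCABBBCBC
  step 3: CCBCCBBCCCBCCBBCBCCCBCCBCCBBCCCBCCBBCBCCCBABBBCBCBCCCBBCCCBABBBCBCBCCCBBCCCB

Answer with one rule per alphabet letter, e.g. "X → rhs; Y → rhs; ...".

A->ABB, B->BC, C->CCB

  step 2 ⇒ step 3: CCBCCBBCCCBCCBBCABBBCBCABBBCBC ⇒ CCB·CCB·BC·CCB·CCB·BC·BC·CCB·CCB·CCB·BC·CCB·CCB·BC·BC·CCB·ABB·BC·BC·BC·CCB·BC·CCB·ABB·BC·BC·BC·CCB·BC·CCB
    A ↦ ABB
    B ↦ BC
    C ↦ CCB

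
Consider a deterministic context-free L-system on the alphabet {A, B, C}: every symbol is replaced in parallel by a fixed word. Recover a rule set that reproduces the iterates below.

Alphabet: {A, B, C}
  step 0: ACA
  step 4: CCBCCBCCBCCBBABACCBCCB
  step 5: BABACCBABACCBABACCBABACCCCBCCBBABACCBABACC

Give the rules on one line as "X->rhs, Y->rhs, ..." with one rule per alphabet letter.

  step 4 ⇒ step 5: CCBCCBCCBCCBBABACCBCCB ⇒ BA·BA·CC·BA·BA·CC·BA·BA·CC·BA·BA·CC·CC·B·CC·B·BA·BA·CC·BA·BA·CC
    A ↦ B
    B ↦ CC
    C ↦ BA

A->B, B->CC, C->BA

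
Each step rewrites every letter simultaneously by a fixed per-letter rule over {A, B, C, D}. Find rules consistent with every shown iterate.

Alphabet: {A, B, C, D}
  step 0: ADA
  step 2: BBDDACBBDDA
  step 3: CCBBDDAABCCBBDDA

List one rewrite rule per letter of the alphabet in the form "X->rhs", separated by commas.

A->DDA, B->C, C->AB, D->B

  step 2 ⇒ step 3: BBDDACBBDDA ⇒ C·C·B·B·DDA·AB·C·C·B·B·DDA
    A ↦ DDA
    B ↦ C
    C ↦ AB
    D ↦ B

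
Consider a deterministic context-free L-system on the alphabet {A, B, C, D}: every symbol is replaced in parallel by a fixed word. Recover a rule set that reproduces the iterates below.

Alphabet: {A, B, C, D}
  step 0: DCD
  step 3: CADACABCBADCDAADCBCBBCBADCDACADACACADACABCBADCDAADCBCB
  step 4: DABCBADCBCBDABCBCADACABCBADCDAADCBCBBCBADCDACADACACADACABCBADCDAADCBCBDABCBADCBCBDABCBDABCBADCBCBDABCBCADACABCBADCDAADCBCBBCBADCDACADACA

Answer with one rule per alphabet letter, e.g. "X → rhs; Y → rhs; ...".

A->BCB, B->CA, C->DA, D->ADC

  step 3 ⇒ step 4: CADACABCBADCDAADCBCBBCBADCDACADACACADACABCBADCDAADCBCB ⇒ DA·BCB·ADC·BCB·DA·BCB·CA·DA·CA·BCB·ADC·DA·ADC·BCB·BCB·ADC·DA·CA·DA·CA·CA·DA·CA·BCB·ADC·DA·ADC·BCB·DA·BCB·ADC·BCB·DA·BCB·DA·BCB·ADC·BCB·DA·BCB·CA·DA·CA·BCB·ADC·DA·ADC·BCB·BCB·ADC·DA·CA·DA·CA
    A ↦ BCB
    B ↦ CA
    C ↦ DA
    D ↦ ADC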